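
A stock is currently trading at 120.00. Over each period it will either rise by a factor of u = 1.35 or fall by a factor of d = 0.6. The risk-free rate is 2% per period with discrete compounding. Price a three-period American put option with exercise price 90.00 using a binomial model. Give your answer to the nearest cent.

15.18

Risk-neutral probability p = (1 + 0.02 − 0.6)/(1.35 − 0.6) = 0.4200/0.7500 = 0.5600
Terminal stock prices: S_uuu = 295.2, S_uud = 131.2, S_udd = 58.32, S_ddd = 25.92
Terminal payoffs (K − S): max(-205.2, 0) = 0, max(-41.22, 0) = 0, max(31.68, 0) = 31.68, max(64.08, 0) = 64.08
Node uu (S = 218.7): continuation = 1/1.02·[0.5600·0.0000 + 0.4400·0.0000] = 0.0000; exercise value = 0.0000 ≤ continuation, so V_uu = 0.0000
Node ud (S = 97.2): continuation = 1/1.02·[0.5600·0.0000 + 0.4400·31.6800] = 13.6659; exercise value = 0.0000 ≤ continuation, so V_ud = 13.6659
Node dd (S = 43.2): continuation = 1/1.02·[0.5600·31.6800 + 0.4400·64.0800] = 45.0353; exercise value = 46.8000 > continuation, so V_dd = 46.8000 (exercise)
Node u (S = 162): continuation = 1/1.02·[0.5600·0.0000 + 0.4400·13.6659] = 5.8951; exercise value = 0.0000 ≤ continuation, so V_u = 5.8951
Node d (S = 72): continuation = 1/1.02·[0.5600·13.6659 + 0.4400·46.8000] = 27.6911; exercise value = 18.0000 ≤ continuation, so V_d = 27.6911
Node 0 (S = 120): continuation = 1/1.02·[0.5600·5.8951 + 0.4400·27.6911] = 15.1817; exercise value = 0.0000 ≤ continuation, so V_0 = 15.1817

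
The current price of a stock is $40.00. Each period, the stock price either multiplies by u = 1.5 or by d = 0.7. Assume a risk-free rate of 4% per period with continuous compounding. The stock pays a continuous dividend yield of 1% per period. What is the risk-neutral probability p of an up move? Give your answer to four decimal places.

Per-period risk-free factor R = e^0.04 = 1.0408; dividend-adjusted growth = e^(0.04−0.01) = 1.0305.
Risk-neutral probability p = (1.0305 − 0.7)/(1.5 − 0.7) = 0.3305/0.8000 = 0.4131

p = 0.4131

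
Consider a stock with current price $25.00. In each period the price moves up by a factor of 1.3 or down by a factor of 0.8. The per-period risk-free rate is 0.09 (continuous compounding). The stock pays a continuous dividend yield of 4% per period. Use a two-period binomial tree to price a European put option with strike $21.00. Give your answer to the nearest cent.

Per-period risk-free factor R = e^0.09 = 1.0942; dividend-adjusted growth = e^(0.09−0.04) = 1.0513.
Risk-neutral probability p = (1.0513 − 0.8)/(1.3 − 0.8) = 0.2513/0.5000 = 0.5025
Terminal stock prices: S_uu = 42.25, S_ud = 26, S_dd = 16
Terminal payoffs (K − S): max(-21.25, 0) = 0, max(-5, 0) = 0, max(5, 0) = 5
Node u (S = 32.5): V_u = e^(−0.09)·[0.5025·0.0000 + 0.4975·0.0000] = 0.0000
Node d (S = 20): V_d = e^(−0.09)·[0.5025·0.0000 + 0.4975·5.0000] = 2.2732
Node 0 (S = 25): V_0 = e^(−0.09)·[0.5025·0.0000 + 0.4975·2.2732] = 1.0335

$1.03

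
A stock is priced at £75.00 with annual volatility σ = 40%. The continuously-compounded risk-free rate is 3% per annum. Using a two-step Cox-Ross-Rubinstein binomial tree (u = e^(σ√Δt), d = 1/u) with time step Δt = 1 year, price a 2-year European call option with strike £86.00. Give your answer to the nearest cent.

CRR parameters: u = e^(σ√Δt) = e^(0.4·√1) = 1.4918, d = 1/u = 0.6703
Per-period rate: rΔt = 0.03·1 = 0.03, so R = e^0.03 = 1.0305
Risk-neutral probability p = (e^0.03 − 0.6703)/(1.4918 − 0.6703) = 0.3601/0.8215 = 0.4384
Terminal stock prices: S_uu = 166.9, S_ud = 75, S_dd = 33.7
Terminal payoffs (S − K): max(80.92, 0) = 80.92, max(-11, 0) = 0, max(-52.3, 0) = 0
Node u (S = 111.9): V_u = e^(−0.03)·[0.4384·80.9156 + 0.5616·0.0000] = 34.4237
Node d (S = 50.27): V_d = e^(−0.03)·[0.4384·0.0000 + 0.5616·0.0000] = 0.0000
Node 0 (S = 75): V_0 = e^(−0.03)·[0.4384·34.4237 + 0.5616·0.0000] = 14.6448

£14.64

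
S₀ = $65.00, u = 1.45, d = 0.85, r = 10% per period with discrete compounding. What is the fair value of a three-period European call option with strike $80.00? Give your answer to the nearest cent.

Risk-neutral probability p = (1 + 0.1 − 0.85)/(1.45 − 0.85) = 0.2500/0.6000 = 0.4167
Terminal stock prices: S_uuu = 198.2, S_uud = 116.2, S_udd = 68.1, S_ddd = 39.92
Terminal payoffs (S − K): max(118.2, 0) = 118.2, max(36.16, 0) = 36.16, max(-11.9, 0) = 0, max(-40.08, 0) = 0
Node uu (S = 136.7): V_uu = 1/1.1·[0.4167·118.1606 + 0.5833·36.1631] = 63.9352
Node ud (S = 80.11): V_ud = 1/1.1·[0.4167·36.1631 + 0.5833·0.0000] = 13.6982
Node dd (S = 46.96): V_dd = 1/1.1·[0.4167·0.0000 + 0.5833·0.0000] = 0.0000
Node u (S = 94.25): V_u = 1/1.1·[0.4167·63.9352 + 0.5833·13.6982] = 31.4821
Node d (S = 55.25): V_d = 1/1.1·[0.4167·13.6982 + 0.5833·0.0000] = 5.1887
Node 0 (S = 65): V_0 = 1/1.1·[0.4167·31.4821 + 0.5833·5.1887] = 14.6766

$14.68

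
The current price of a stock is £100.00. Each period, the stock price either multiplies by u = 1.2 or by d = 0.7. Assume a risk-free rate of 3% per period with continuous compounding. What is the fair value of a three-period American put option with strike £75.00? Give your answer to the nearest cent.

Risk-neutral probability p = (e^0.03 − 0.7)/(1.2 − 0.7) = 0.3305/0.5000 = 0.6609
Terminal stock prices: S_uuu = 172.8, S_uud = 100.8, S_udd = 58.8, S_ddd = 34.3
Terminal payoffs (K − S): max(-97.8, 0) = 0, max(-25.8, 0) = 0, max(16.2, 0) = 16.2, max(40.7, 0) = 40.7
Node uu (S = 144): continuation = e^(−0.03)·[0.6609·0.0000 + 0.3391·0.0000] = 0.0000; exercise value = 0.0000 ≤ continuation, so V_uu = 0.0000
Node ud (S = 84): continuation = e^(−0.03)·[0.6609·0.0000 + 0.3391·16.2000] = 5.3309; exercise value = 0.0000 ≤ continuation, so V_ud = 5.3309
Node dd (S = 49): continuation = e^(−0.03)·[0.6609·16.2000 + 0.3391·40.7000] = 23.7834; exercise value = 26.0000 > continuation, so V_dd = 26.0000 (exercise)
Node u (S = 120): continuation = e^(−0.03)·[0.6609·0.0000 + 0.3391·5.3309] = 1.7542; exercise value = 0.0000 ≤ continuation, so V_u = 1.7542
Node d (S = 70): continuation = e^(−0.03)·[0.6609·5.3309 + 0.3391·26.0000] = 11.9749; exercise value = 5.0000 ≤ continuation, so V_d = 11.9749
Node 0 (S = 100): continuation = e^(−0.03)·[0.6609·1.7542 + 0.3391·11.9749] = 5.0657; exercise value = 0.0000 ≤ continuation, so V_0 = 5.0657

£5.07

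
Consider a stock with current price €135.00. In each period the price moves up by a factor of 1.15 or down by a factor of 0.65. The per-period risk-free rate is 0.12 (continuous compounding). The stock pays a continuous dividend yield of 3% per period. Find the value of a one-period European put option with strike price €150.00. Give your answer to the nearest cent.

€6.16

Per-period risk-free factor R = e^0.12 = 1.1275; dividend-adjusted growth = e^(0.12−0.03) = 1.0942.
Risk-neutral probability p = (1.0942 − 0.65)/(1.15 − 0.65) = 0.4442/0.5000 = 0.8883
Terminal stock prices: S_u = 155.2, S_d = 87.75
Terminal payoffs (K − S): max(-5.25, 0) = 0, max(62.25, 0) = 62.25
Node 0 (S = 135): V_0 = e^(−0.12)·[0.8883·0.0000 + 0.1117·62.2500] = 6.1644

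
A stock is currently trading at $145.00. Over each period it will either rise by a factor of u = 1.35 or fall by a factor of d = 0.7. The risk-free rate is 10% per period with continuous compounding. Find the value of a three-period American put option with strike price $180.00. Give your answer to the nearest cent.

Risk-neutral probability p = (e^0.1 − 0.7)/(1.35 − 0.7) = 0.4052/0.6500 = 0.6233
Terminal stock prices: S_uuu = 356.8, S_uud = 185, S_udd = 95.92, S_ddd = 49.73
Terminal payoffs (K − S): max(-176.8, 0) = 0, max(-4.984, 0) = 0, max(84.08, 0) = 84.08, max(130.3, 0) = 130.3
Node uu (S = 264.3): continuation = e^(−0.1)·[0.6233·0.0000 + 0.3767·0.0000] = 0.0000; exercise value = 0.0000 ≤ continuation, so V_uu = 0.0000
Node ud (S = 137): continuation = e^(−0.1)·[0.6233·0.0000 + 0.3767·84.0825] = 28.6567; exercise value = 42.9750 > continuation, so V_ud = 42.9750 (exercise)
Node dd (S = 71.05): continuation = e^(−0.1)·[0.6233·84.0825 + 0.3767·130.2650] = 91.8207; exercise value = 108.9500 > continuation, so V_dd = 108.9500 (exercise)
Node u (S = 195.8): continuation = e^(−0.1)·[0.6233·0.0000 + 0.3767·42.9750] = 14.6466; exercise value = 0.0000 ≤ continuation, so V_u = 14.6466
Node d (S = 101.5): continuation = e^(−0.1)·[0.6233·42.9750 + 0.3767·108.9500] = 61.3707; exercise value = 78.5000 > continuation, so V_d = 78.5000 (exercise)
Node 0 (S = 145): continuation = e^(−0.1)·[0.6233·14.6466 + 0.3767·78.5000] = 35.0150; exercise value = 35.0000 ≤ continuation, so V_0 = 35.0150

$35.02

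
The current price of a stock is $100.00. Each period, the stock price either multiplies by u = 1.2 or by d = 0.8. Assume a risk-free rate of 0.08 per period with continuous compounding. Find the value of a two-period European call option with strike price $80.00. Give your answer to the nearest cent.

$32.99

Risk-neutral probability p = (e^0.08 − 0.8)/(1.2 − 0.8) = 0.2833/0.4000 = 0.7082
Terminal stock prices: S_uu = 144, S_ud = 96, S_dd = 64
Terminal payoffs (S − K): max(64, 0) = 64, max(16, 0) = 16, max(-16, 0) = 0
Node u (S = 120): V_u = e^(−0.08)·[0.7082·64.0000 + 0.2918·16.0000] = 46.1507
Node d (S = 80): V_d = e^(−0.08)·[0.7082·16.0000 + 0.2918·0.0000] = 10.4603
Node 0 (S = 100): V_0 = e^(−0.08)·[0.7082·46.1507 + 0.2918·10.4603] = 32.9893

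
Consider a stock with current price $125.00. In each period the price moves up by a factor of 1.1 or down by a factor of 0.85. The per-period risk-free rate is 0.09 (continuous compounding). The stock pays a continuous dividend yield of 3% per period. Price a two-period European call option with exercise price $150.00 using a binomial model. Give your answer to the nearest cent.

$0.75

Per-period risk-free factor R = e^0.09 = 1.0942; dividend-adjusted growth = e^(0.09−0.03) = 1.0618.
Risk-neutral probability p = (1.0618 − 0.85)/(1.1 − 0.85) = 0.2118/0.2500 = 0.8473
Terminal stock prices: S_uu = 151.3, S_ud = 116.9, S_dd = 90.31
Terminal payoffs (S − K): max(1.25, 0) = 1.25, max(-33.12, 0) = 0, max(-59.69, 0) = 0
Node u (S = 137.5): V_u = e^(−0.09)·[0.8473·1.2500 + 0.1527·0.0000] = 0.9680
Node d (S = 106.2): V_d = e^(−0.09)·[0.8473·0.0000 + 0.1527·0.0000] = 0.0000
Node 0 (S = 125): V_0 = e^(−0.09)·[0.8473·0.9680 + 0.1527·0.0000] = 0.7497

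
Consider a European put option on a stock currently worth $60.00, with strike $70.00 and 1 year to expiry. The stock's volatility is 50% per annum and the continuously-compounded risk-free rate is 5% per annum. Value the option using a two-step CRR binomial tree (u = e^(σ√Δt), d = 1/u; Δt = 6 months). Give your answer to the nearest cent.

CRR parameters: u = e^(σ√Δt) = e^(0.5·√0.5) = 1.4241, d = 1/u = 0.7022
Per-period rate: rΔt = 0.05·0.5 = 0.025, so R = e^0.025 = 1.0253
Risk-neutral probability p = (e^0.025 − 0.7022)/(1.4241 − 0.7022) = 0.3231/0.7219 = 0.4476
Terminal stock prices: S_uu = 121.7, S_ud = 60, S_dd = 29.58
Terminal payoffs (K − S): max(-51.69, 0) = 0, max(10, 0) = 10, max(40.42, 0) = 40.42
Node u (S = 85.45): V_u = e^(−0.025)·[0.4476·0.0000 + 0.5524·10.0000] = 5.3877
Node d (S = 42.13): V_d = e^(−0.025)·[0.4476·10.0000 + 0.5524·40.4159] = 26.1404
Node 0 (S = 60): V_0 = e^(−0.025)·[0.4476·5.3877 + 0.5524·26.1404] = 16.4357

$16.44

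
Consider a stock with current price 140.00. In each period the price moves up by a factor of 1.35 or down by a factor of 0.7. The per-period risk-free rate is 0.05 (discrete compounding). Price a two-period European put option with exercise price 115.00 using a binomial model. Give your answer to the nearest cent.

Risk-neutral probability p = (1 + 0.05 − 0.7)/(1.35 − 0.7) = 0.3500/0.6500 = 0.5385
Terminal stock prices: S_uu = 255.2, S_ud = 132.3, S_dd = 68.6
Terminal payoffs (K − S): max(-140.2, 0) = 0, max(-17.3, 0) = 0, max(46.4, 0) = 46.4
Node u (S = 189): V_u = 1/1.05·[0.5385·0.0000 + 0.4615·0.0000] = 0.0000
Node d (S = 98): V_d = 1/1.05·[0.5385·0.0000 + 0.4615·46.4000] = 20.3956
Node 0 (S = 140): V_0 = 1/1.05·[0.5385·0.0000 + 0.4615·20.3956] = 8.9651

8.97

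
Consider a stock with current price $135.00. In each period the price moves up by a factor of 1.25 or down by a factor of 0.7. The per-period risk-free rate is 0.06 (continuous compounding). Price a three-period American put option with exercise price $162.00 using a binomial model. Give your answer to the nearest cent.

Risk-neutral probability p = (e^0.06 − 0.7)/(1.25 − 0.7) = 0.3618/0.5500 = 0.6579
Terminal stock prices: S_uuu = 263.7, S_uud = 147.7, S_udd = 82.69, S_ddd = 46.3
Terminal payoffs (K − S): max(-101.7, 0) = 0, max(14.34, 0) = 14.34, max(79.31, 0) = 79.31, max(115.7, 0) = 115.7
Node uu (S = 210.9): continuation = e^(−0.06)·[0.6579·0.0000 + 0.3421·14.3438] = 4.6214; exercise value = 0.0000 ≤ continuation, so V_uu = 4.6214
Node ud (S = 118.1): continuation = e^(−0.06)·[0.6579·14.3438 + 0.3421·79.3125] = 34.4409; exercise value = 43.8750 > continuation, so V_ud = 43.8750 (exercise)
Node dd (S = 66.15): continuation = e^(−0.06)·[0.6579·79.3125 + 0.3421·115.6950] = 86.4159; exercise value = 95.8500 > continuation, so V_dd = 95.8500 (exercise)
Node u (S = 168.8): continuation = e^(−0.06)·[0.6579·4.6214 + 0.3421·43.8750] = 16.9995; exercise value = 0.0000 ≤ continuation, so V_u = 16.9995
Node d (S = 94.5): continuation = e^(−0.06)·[0.6579·43.8750 + 0.3421·95.8500] = 58.0659; exercise value = 67.5000 > continuation, so V_d = 67.5000 (exercise)
Node 0 (S = 135): continuation = e^(−0.06)·[0.6579·16.9995 + 0.3421·67.5000] = 32.2804; exercise value = 27.0000 ≤ continuation, so V_0 = 32.2804

$32.28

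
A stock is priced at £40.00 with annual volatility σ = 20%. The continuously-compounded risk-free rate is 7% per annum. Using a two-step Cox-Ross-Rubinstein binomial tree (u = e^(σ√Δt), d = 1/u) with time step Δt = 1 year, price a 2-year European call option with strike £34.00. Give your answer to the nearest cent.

CRR parameters: u = e^(σ√Δt) = e^(0.2·√1) = 1.2214, d = 1/u = 0.8187
Per-period rate: rΔt = 0.07·1 = 0.07, so R = e^0.07 = 1.0725
Risk-neutral probability p = (e^0.07 − 0.8187)/(1.2214 − 0.8187) = 0.2538/0.4027 = 0.6302
Terminal stock prices: S_uu = 59.67, S_ud = 40, S_dd = 26.81
Terminal payoffs (S − K): max(25.67, 0) = 25.67, max(6, 0) = 6, max(-7.187, 0) = 0
Node u (S = 48.86): V_u = e^(−0.07)·[0.6302·25.6730 + 0.3698·6.0000] = 17.1547
Node d (S = 32.75): V_d = e^(−0.07)·[0.6302·6.0000 + 0.3698·0.0000] = 3.5258
Node 0 (S = 40): V_0 = e^(−0.07)·[0.6302·17.1547 + 0.3698·3.5258] = 11.2961

£11.30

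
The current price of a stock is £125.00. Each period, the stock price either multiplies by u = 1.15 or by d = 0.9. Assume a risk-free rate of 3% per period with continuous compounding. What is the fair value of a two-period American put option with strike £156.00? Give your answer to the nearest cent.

Risk-neutral probability p = (e^0.03 − 0.9)/(1.15 − 0.9) = 0.1305/0.2500 = 0.5218
Terminal stock prices: S_uu = 165.3, S_ud = 129.4, S_dd = 101.2
Terminal payoffs (K − S): max(-9.312, 0) = 0, max(26.62, 0) = 26.62, max(54.75, 0) = 54.75
Node u (S = 143.8): continuation = e^(−0.03)·[0.5218·0.0000 + 0.4782·26.6250] = 12.3553; exercise value = 12.2500 ≤ continuation, so V_u = 12.3553
Node d (S = 112.5): continuation = e^(−0.03)·[0.5218·26.6250 + 0.4782·54.7500] = 38.8895; exercise value = 43.5000 > continuation, so V_d = 43.5000 (exercise)
Node 0 (S = 125): continuation = e^(−0.03)·[0.5218·12.3553 + 0.4782·43.5000] = 26.4428; exercise value = 31.0000 > continuation, so V_0 = 31.0000 (exercise)

£31.00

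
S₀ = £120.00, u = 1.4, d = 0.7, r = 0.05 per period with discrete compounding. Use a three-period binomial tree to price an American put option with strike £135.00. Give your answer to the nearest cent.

£29.97

Risk-neutral probability p = (1 + 0.05 − 0.7)/(1.4 − 0.7) = 0.3500/0.7000 = 0.5000
Terminal stock prices: S_uuu = 329.3, S_uud = 164.6, S_udd = 82.32, S_ddd = 41.16
Terminal payoffs (K − S): max(-194.3, 0) = 0, max(-29.64, 0) = 0, max(52.68, 0) = 52.68, max(93.84, 0) = 93.84
Node uu (S = 235.2): continuation = 1/1.05·[0.5000·0.0000 + 0.5000·0.0000] = 0.0000; exercise value = 0.0000 ≤ continuation, so V_uu = 0.0000
Node ud (S = 117.6): continuation = 1/1.05·[0.5000·0.0000 + 0.5000·52.6800] = 25.0857; exercise value = 17.4000 ≤ continuation, so V_ud = 25.0857
Node dd (S = 58.8): continuation = 1/1.05·[0.5000·52.6800 + 0.5000·93.8400] = 69.7714; exercise value = 76.2000 > continuation, so V_dd = 76.2000 (exercise)
Node u (S = 168): continuation = 1/1.05·[0.5000·0.0000 + 0.5000·25.0857] = 11.9456; exercise value = 0.0000 ≤ continuation, so V_u = 11.9456
Node d (S = 84): continuation = 1/1.05·[0.5000·25.0857 + 0.5000·76.2000] = 48.2313; exercise value = 51.0000 > continuation, so V_d = 51.0000 (exercise)
Node 0 (S = 120): continuation = 1/1.05·[0.5000·11.9456 + 0.5000·51.0000] = 29.9741; exercise value = 15.0000 ≤ continuation, so V_0 = 29.9741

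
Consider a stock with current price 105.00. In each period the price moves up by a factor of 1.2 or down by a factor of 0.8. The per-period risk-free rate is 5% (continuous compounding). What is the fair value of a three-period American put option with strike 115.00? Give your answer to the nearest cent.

13.97

Risk-neutral probability p = (e^0.05 − 0.8)/(1.2 − 0.8) = 0.2513/0.4000 = 0.6282
Terminal stock prices: S_uuu = 181.4, S_uud = 121, S_udd = 80.64, S_ddd = 53.76
Terminal payoffs (K − S): max(-66.44, 0) = 0, max(-5.96, 0) = 0, max(34.36, 0) = 34.36, max(61.24, 0) = 61.24
Node uu (S = 151.2): continuation = e^(−0.05)·[0.6282·0.0000 + 0.3718·0.0000] = 0.0000; exercise value = 0.0000 ≤ continuation, so V_uu = 0.0000
Node ud (S = 100.8): continuation = e^(−0.05)·[0.6282·0.0000 + 0.3718·34.3600] = 12.1527; exercise value = 14.2000 > continuation, so V_ud = 14.2000 (exercise)
Node dd (S = 67.2): continuation = e^(−0.05)·[0.6282·34.3600 + 0.3718·61.2400] = 42.1914; exercise value = 47.8000 > continuation, so V_dd = 47.8000 (exercise)
Node u (S = 126): continuation = e^(−0.05)·[0.6282·0.0000 + 0.3718·14.2000] = 5.0224; exercise value = 0.0000 ≤ continuation, so V_u = 5.0224
Node d (S = 84): continuation = e^(−0.05)·[0.6282·14.2000 + 0.3718·47.8000] = 25.3914; exercise value = 31.0000 > continuation, so V_d = 31.0000 (exercise)
Node 0 (S = 105): continuation = e^(−0.05)·[0.6282·5.0224 + 0.3718·31.0000] = 13.9654; exercise value = 10.0000 ≤ continuation, so V_0 = 13.9654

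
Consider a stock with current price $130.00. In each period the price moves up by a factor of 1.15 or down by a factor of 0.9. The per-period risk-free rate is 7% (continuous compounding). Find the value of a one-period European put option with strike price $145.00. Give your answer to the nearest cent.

Risk-neutral probability p = (e^0.07 − 0.9)/(1.15 − 0.9) = 0.1725/0.2500 = 0.6900
Terminal stock prices: S_u = 149.5, S_d = 117
Terminal payoffs (K − S): max(-4.5, 0) = 0, max(28, 0) = 28
Node 0 (S = 130): V_0 = e^(−0.07)·[0.6900·0.0000 + 0.3100·28.0000] = 8.0923

$8.09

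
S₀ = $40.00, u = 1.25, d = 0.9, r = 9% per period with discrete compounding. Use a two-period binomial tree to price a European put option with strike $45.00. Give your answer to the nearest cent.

Risk-neutral probability p = (1 + 0.09 − 0.9)/(1.25 − 0.9) = 0.1900/0.3500 = 0.5429
Terminal stock prices: S_uu = 62.5, S_ud = 45, S_dd = 32.4
Terminal payoffs (K − S): max(-17.5, 0) = 0, max(0, 0) = 0, max(12.6, 0) = 12.6
Node u (S = 50): V_u = 1/1.09·[0.5429·0.0000 + 0.4571·0.0000] = 0.0000
Node d (S = 36): V_d = 1/1.09·[0.5429·0.0000 + 0.4571·12.6000] = 5.2844
Node 0 (S = 40): V_0 = 1/1.09·[0.5429·0.0000 + 0.4571·5.2844] = 2.2163

$2.22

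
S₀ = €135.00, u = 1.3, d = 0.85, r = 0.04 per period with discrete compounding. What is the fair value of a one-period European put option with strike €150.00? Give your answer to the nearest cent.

Risk-neutral probability p = (1 + 0.04 − 0.85)/(1.3 − 0.85) = 0.1900/0.4500 = 0.4222
Terminal stock prices: S_u = 175.5, S_d = 114.8
Terminal payoffs (K − S): max(-25.5, 0) = 0, max(35.25, 0) = 35.25
Node 0 (S = 135): V_0 = 1/1.04·[0.4222·0.0000 + 0.5778·35.2500] = 19.5833

€19.58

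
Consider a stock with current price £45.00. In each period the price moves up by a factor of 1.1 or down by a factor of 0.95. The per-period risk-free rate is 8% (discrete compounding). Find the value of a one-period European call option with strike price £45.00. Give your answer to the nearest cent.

Risk-neutral probability p = (1 + 0.08 − 0.95)/(1.1 − 0.95) = 0.1300/0.1500 = 0.8667
Terminal stock prices: S_u = 49.5, S_d = 42.75
Terminal payoffs (S − K): max(4.5, 0) = 4.5, max(-2.25, 0) = 0
Node 0 (S = 45): V_0 = 1/1.08·[0.8667·4.5000 + 0.1333·0.0000] = 3.6111

£3.61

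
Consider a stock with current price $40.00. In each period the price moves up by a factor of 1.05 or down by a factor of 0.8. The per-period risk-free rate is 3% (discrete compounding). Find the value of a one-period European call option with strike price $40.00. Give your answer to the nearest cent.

$1.79

Risk-neutral probability p = (1 + 0.03 − 0.8)/(1.05 − 0.8) = 0.2300/0.2500 = 0.9200
Terminal stock prices: S_u = 42, S_d = 32
Terminal payoffs (S − K): max(2, 0) = 2, max(-8, 0) = 0
Node 0 (S = 40): V_0 = 1/1.03·[0.9200·2.0000 + 0.0800·0.0000] = 1.7864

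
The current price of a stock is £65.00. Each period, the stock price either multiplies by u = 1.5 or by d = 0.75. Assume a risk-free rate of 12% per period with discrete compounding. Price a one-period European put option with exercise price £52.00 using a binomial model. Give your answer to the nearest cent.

£1.47

Risk-neutral probability p = (1 + 0.12 − 0.75)/(1.5 − 0.75) = 0.3700/0.7500 = 0.4933
Terminal stock prices: S_u = 97.5, S_d = 48.75
Terminal payoffs (K − S): max(-45.5, 0) = 0, max(3.25, 0) = 3.25
Node 0 (S = 65): V_0 = 1/1.12·[0.4933·0.0000 + 0.5067·3.2500] = 1.4702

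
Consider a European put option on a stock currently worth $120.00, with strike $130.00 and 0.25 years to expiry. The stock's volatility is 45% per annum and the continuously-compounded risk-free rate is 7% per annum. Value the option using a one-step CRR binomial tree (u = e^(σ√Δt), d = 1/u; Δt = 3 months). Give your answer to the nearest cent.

CRR parameters: u = e^(σ√Δt) = e^(0.45·√0.25) = 1.2523, d = 1/u = 0.7985
Per-period rate: rΔt = 0.07·0.25 = 0.0175, so R = e^0.0175 = 1.0177
Risk-neutral probability p = (e^0.0175 − 0.7985)/(1.2523 − 0.7985) = 0.2191/0.4538 = 0.4829
Terminal stock prices: S_u = 150.3, S_d = 95.82
Terminal payoffs (K − S): max(-20.28, 0) = 0, max(34.18, 0) = 34.18
Node 0 (S = 120): V_0 = e^(−0.0175)·[0.4829·0.0000 + 0.5171·34.1781] = 17.3673

$17.37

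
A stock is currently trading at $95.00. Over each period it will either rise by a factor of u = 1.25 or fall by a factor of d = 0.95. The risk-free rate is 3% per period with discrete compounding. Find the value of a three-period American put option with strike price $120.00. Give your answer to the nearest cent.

Risk-neutral probability p = (1 + 0.03 − 0.95)/(1.25 − 0.95) = 0.0800/0.3000 = 0.2667
Terminal stock prices: S_uuu = 185.5, S_uud = 141, S_udd = 107.2, S_ddd = 81.45
Terminal payoffs (K − S): max(-65.55, 0) = 0, max(-21.02, 0) = 0, max(12.83, 0) = 12.83, max(38.55, 0) = 38.55
Node uu (S = 148.4): continuation = 1/1.03·[0.2667·0.0000 + 0.7333·0.0000] = 0.0000; exercise value = 0.0000 ≤ continuation, so V_uu = 0.0000
Node ud (S = 112.8): continuation = 1/1.03·[0.2667·0.0000 + 0.7333·12.8281] = 9.1333; exercise value = 7.1875 ≤ continuation, so V_ud = 9.1333
Node dd (S = 85.74): continuation = 1/1.03·[0.2667·12.8281 + 0.7333·38.5494] = 30.7674; exercise value = 34.2625 > continuation, so V_dd = 34.2625 (exercise)
Node u (S = 118.8): continuation = 1/1.03·[0.2667·0.0000 + 0.7333·9.1333] = 6.5027; exercise value = 1.2500 ≤ continuation, so V_u = 6.5027
Node d (S = 90.25): continuation = 1/1.03·[0.2667·9.1333 + 0.7333·34.2625] = 26.7586; exercise value = 29.7500 > continuation, so V_d = 29.7500 (exercise)
Node 0 (S = 95): continuation = 1/1.03·[0.2667·6.5027 + 0.7333·29.7500] = 22.8648; exercise value = 25.0000 > continuation, so V_0 = 25.0000 (exercise)

$25.00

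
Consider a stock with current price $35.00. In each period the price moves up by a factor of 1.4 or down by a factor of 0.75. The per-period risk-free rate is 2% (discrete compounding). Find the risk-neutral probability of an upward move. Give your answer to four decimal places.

Risk-neutral probability p = (1 + 0.02 − 0.75)/(1.4 − 0.75) = 0.2700/0.6500 = 0.4154

p = 0.4154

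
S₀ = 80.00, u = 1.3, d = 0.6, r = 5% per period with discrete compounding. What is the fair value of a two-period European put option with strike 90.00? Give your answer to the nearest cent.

Risk-neutral probability p = (1 + 0.05 − 0.6)/(1.3 − 0.6) = 0.4500/0.7000 = 0.6429
Terminal stock prices: S_uu = 135.2, S_ud = 62.4, S_dd = 28.8
Terminal payoffs (K − S): max(-45.2, 0) = 0, max(27.6, 0) = 27.6, max(61.2, 0) = 61.2
Node u (S = 104): V_u = 1/1.05·[0.6429·0.0000 + 0.3571·27.6000] = 9.3878
Node d (S = 48): V_d = 1/1.05·[0.6429·27.6000 + 0.3571·61.2000] = 37.7143
Node 0 (S = 80): V_0 = 1/1.05·[0.6429·9.3878 + 0.3571·37.7143] = 18.5756

18.58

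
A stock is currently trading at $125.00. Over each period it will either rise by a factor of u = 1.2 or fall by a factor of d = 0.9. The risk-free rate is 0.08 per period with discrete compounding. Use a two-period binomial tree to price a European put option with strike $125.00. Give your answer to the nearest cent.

$3.26

Risk-neutral probability p = (1 + 0.08 − 0.9)/(1.2 − 0.9) = 0.1800/0.3000 = 0.6000
Terminal stock prices: S_uu = 180, S_ud = 135, S_dd = 101.2
Terminal payoffs (K − S): max(-55, 0) = 0, max(-10, 0) = 0, max(23.75, 0) = 23.75
Node u (S = 150): V_u = 1/1.08·[0.6000·0.0000 + 0.4000·0.0000] = 0.0000
Node d (S = 112.5): V_d = 1/1.08·[0.6000·0.0000 + 0.4000·23.7500] = 8.7963
Node 0 (S = 125): V_0 = 1/1.08·[0.6000·0.0000 + 0.4000·8.7963] = 3.2579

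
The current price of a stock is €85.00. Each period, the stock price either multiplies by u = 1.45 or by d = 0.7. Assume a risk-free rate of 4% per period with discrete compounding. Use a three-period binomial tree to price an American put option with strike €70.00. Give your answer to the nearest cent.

€10.15

Risk-neutral probability p = (1 + 0.04 − 0.7)/(1.45 − 0.7) = 0.3400/0.7500 = 0.4533
Terminal stock prices: S_uuu = 259.1, S_uud = 125.1, S_udd = 60.39, S_ddd = 29.15
Terminal payoffs (K − S): max(-189.1, 0) = 0, max(-55.1, 0) = 0, max(9.608, 0) = 9.608, max(40.85, 0) = 40.85
Node uu (S = 178.7): continuation = 1/1.04·[0.4533·0.0000 + 0.5467·0.0000] = 0.0000; exercise value = 0.0000 ≤ continuation, so V_uu = 0.0000
Node ud (S = 86.27): continuation = 1/1.04·[0.4533·0.0000 + 0.5467·9.6075] = 5.0501; exercise value = 0.0000 ≤ continuation, so V_ud = 5.0501
Node dd (S = 41.65): continuation = 1/1.04·[0.4533·9.6075 + 0.5467·40.8450] = 25.6577; exercise value = 28.3500 > continuation, so V_dd = 28.3500 (exercise)
Node u (S = 123.2): continuation = 1/1.04·[0.4533·0.0000 + 0.5467·5.0501] = 2.6545; exercise value = 0.0000 ≤ continuation, so V_u = 2.6545
Node d (S = 59.5): continuation = 1/1.04·[0.4533·5.0501 + 0.5467·28.3500] = 17.1032; exercise value = 10.5000 ≤ continuation, so V_d = 17.1032
Node 0 (S = 85): continuation = 1/1.04·[0.4533·2.6545 + 0.5467·17.1032] = 10.1473; exercise value = 0.0000 ≤ continuation, so V_0 = 10.1473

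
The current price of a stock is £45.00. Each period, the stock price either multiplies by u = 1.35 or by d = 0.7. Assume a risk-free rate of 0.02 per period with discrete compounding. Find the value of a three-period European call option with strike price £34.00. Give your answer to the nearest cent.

£16.77

Risk-neutral probability p = (1 + 0.02 − 0.7)/(1.35 − 0.7) = 0.3200/0.6500 = 0.4923
Terminal stock prices: S_uuu = 110.7, S_uud = 57.41, S_udd = 29.77, S_ddd = 15.43
Terminal payoffs (S − K): max(76.72, 0) = 76.72, max(23.41, 0) = 23.41, max(-4.233, 0) = 0, max(-18.57, 0) = 0
Node uu (S = 82.01): V_uu = 1/1.02·[0.4923·76.7169 + 0.5077·23.4088] = 48.6792
Node ud (S = 42.53): V_ud = 1/1.02·[0.4923·23.4088 + 0.5077·0.0000] = 11.2983
Node dd (S = 22.05): V_dd = 1/1.02·[0.4923·0.0000 + 0.5077·0.0000] = 0.0000
Node u (S = 60.75): V_u = 1/1.02·[0.4923·48.6792 + 0.5077·11.2983] = 29.1188
Node d (S = 31.5): V_d = 1/1.02·[0.4923·11.2983 + 0.5077·0.0000] = 5.4532
Node 0 (S = 45): V_0 = 1/1.02·[0.4923·29.1188 + 0.5077·5.4532] = 16.7686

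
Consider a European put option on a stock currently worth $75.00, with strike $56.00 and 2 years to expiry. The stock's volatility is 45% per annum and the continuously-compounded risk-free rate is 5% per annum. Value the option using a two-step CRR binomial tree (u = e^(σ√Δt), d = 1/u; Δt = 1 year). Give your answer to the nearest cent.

$7.12

CRR parameters: u = e^(σ√Δt) = e^(0.45·√1) = 1.5683, d = 1/u = 0.6376
Per-period rate: rΔt = 0.05·1 = 0.05, so R = e^0.05 = 1.0513
Risk-neutral probability p = (e^0.05 − 0.6376)/(1.5683 − 0.6376) = 0.4136/0.9307 = 0.4445
Terminal stock prices: S_uu = 184.5, S_ud = 75, S_dd = 30.49
Terminal payoffs (K − S): max(-128.5, 0) = 0, max(-19, 0) = 0, max(25.51, 0) = 25.51
Node u (S = 117.6): V_u = e^(−0.05)·[0.4445·0.0000 + 0.5555·0.0000] = 0.0000
Node d (S = 47.82): V_d = e^(−0.05)·[0.4445·0.0000 + 0.5555·25.5073] = 13.4794
Node 0 (S = 75): V_0 = e^(−0.05)·[0.4445·0.0000 + 0.5555·13.4794] = 7.1233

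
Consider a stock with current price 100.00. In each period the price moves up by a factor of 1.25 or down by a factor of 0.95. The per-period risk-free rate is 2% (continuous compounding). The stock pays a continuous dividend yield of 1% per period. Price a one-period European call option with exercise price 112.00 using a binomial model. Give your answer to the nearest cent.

Per-period risk-free factor R = e^0.02 = 1.0202; dividend-adjusted growth = e^(0.02−0.01) = 1.0101.
Risk-neutral probability p = (1.0101 − 0.95)/(1.25 − 0.95) = 0.0601/0.3000 = 0.2002
Terminal stock prices: S_u = 125, S_d = 95
Terminal payoffs (S − K): max(13, 0) = 13, max(-17, 0) = 0
Node 0 (S = 100): V_0 = e^(−0.02)·[0.2002·13.0000 + 0.7998·0.0000] = 2.5506

2.55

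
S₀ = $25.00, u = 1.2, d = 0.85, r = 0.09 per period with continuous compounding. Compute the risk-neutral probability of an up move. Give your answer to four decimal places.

p = 0.6976

Risk-neutral probability p = (e^0.09 − 0.85)/(1.2 − 0.85) = 0.2442/0.3500 = 0.6976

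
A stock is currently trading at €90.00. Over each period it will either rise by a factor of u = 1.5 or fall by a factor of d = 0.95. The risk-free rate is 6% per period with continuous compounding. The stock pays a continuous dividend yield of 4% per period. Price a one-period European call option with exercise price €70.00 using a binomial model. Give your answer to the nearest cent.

€20.55

Per-period risk-free factor R = e^0.06 = 1.0618; dividend-adjusted growth = e^(0.06−0.04) = 1.0202.
Risk-neutral probability p = (1.0202 − 0.95)/(1.5 − 0.95) = 0.0702/0.5500 = 0.1276
Terminal stock prices: S_u = 135, S_d = 85.5
Terminal payoffs (S − K): max(65, 0) = 65, max(15.5, 0) = 15.5
Node 0 (S = 90): V_0 = e^(−0.06)·[0.1276·65.0000 + 0.8724·15.5000] = 20.5475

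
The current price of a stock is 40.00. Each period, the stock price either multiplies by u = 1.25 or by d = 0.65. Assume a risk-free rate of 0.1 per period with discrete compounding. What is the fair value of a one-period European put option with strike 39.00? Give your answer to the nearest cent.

Risk-neutral probability p = (1 + 0.1 − 0.65)/(1.25 − 0.65) = 0.4500/0.6000 = 0.7500
Terminal stock prices: S_u = 50, S_d = 26
Terminal payoffs (K − S): max(-11, 0) = 0, max(13, 0) = 13
Node 0 (S = 40): V_0 = 1/1.1·[0.7500·0.0000 + 0.2500·13.0000] = 2.9545

2.95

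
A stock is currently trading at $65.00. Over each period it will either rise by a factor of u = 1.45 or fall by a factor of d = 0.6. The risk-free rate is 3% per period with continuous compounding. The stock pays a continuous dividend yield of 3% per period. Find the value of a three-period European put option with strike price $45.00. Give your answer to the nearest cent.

Per-period risk-free factor R = e^0.03 = 1.0305; dividend-adjusted growth = e^(0.03−0.03) = 1.0000.
Risk-neutral probability p = (1.0000 − 0.6)/(1.45 − 0.6) = 0.4000/0.8500 = 0.4706
Terminal stock prices: S_uuu = 198.2, S_uud = 82, S_udd = 33.93, S_ddd = 14.04
Terminal payoffs (K − S): max(-153.2, 0) = 0, max(-37, 0) = 0, max(11.07, 0) = 11.07, max(30.96, 0) = 30.96
Node uu (S = 136.7): V_uu = e^(−0.03)·[0.4706·0.0000 + 0.5294·0.0000] = 0.0000
Node ud (S = 56.55): V_ud = e^(−0.03)·[0.4706·0.0000 + 0.5294·11.0700] = 5.6874
Node dd (S = 23.4): V_dd = e^(−0.03)·[0.4706·11.0700 + 0.5294·30.9600] = 20.9616
Node u (S = 94.25): V_u = e^(−0.03)·[0.4706·0.0000 + 0.5294·5.6874] = 2.9220
Node d (S = 39): V_d = e^(−0.03)·[0.4706·5.6874 + 0.5294·20.9616] = 13.3667
Node 0 (S = 65): V_0 = e^(−0.03)·[0.4706·2.9220 + 0.5294·13.3667] = 8.2017

$8.20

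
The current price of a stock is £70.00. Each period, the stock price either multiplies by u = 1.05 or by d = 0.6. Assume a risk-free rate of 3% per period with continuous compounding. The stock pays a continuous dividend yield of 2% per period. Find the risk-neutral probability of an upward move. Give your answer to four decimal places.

p = 0.9112

Per-period risk-free factor R = e^0.03 = 1.0305; dividend-adjusted growth = e^(0.03−0.02) = 1.0101.
Risk-neutral probability p = (1.0101 − 0.6)/(1.05 − 0.6) = 0.4101/0.4500 = 0.9112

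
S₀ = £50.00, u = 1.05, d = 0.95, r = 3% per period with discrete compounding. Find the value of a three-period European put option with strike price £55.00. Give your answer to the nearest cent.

£1.68

Risk-neutral probability p = (1 + 0.03 − 0.95)/(1.05 − 0.95) = 0.0800/0.1000 = 0.8000
Terminal stock prices: S_uuu = 57.88, S_uud = 52.37, S_udd = 47.38, S_ddd = 42.87
Terminal payoffs (K − S): max(-2.881, 0) = 0, max(2.631, 0) = 2.631, max(7.619, 0) = 7.619, max(12.13, 0) = 12.13
Node uu (S = 55.12): V_uu = 1/1.03·[0.8000·0.0000 + 0.2000·2.6313] = 0.5109
Node ud (S = 49.88): V_ud = 1/1.03·[0.8000·2.6313 + 0.2000·7.6187] = 3.5231
Node dd (S = 45.12): V_dd = 1/1.03·[0.8000·7.6187 + 0.2000·12.1313] = 8.2731
Node u (S = 52.5): V_u = 1/1.03·[0.8000·0.5109 + 0.2000·3.5231] = 1.0809
Node d (S = 47.5): V_d = 1/1.03·[0.8000·3.5231 + 0.2000·8.2731] = 4.3428
Node 0 (S = 50): V_0 = 1/1.03·[0.8000·1.0809 + 0.2000·4.3428] = 1.6828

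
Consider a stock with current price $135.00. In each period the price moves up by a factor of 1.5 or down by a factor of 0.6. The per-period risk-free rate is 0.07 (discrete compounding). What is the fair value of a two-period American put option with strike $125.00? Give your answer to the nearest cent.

Risk-neutral probability p = (1 + 0.07 − 0.6)/(1.5 − 0.6) = 0.4700/0.9000 = 0.5222
Terminal stock prices: S_uu = 303.8, S_ud = 121.5, S_dd = 48.6
Terminal payoffs (K − S): max(-178.8, 0) = 0, max(3.5, 0) = 3.5, max(76.4, 0) = 76.4
Node u (S = 202.5): continuation = 1/1.07·[0.5222·0.0000 + 0.4778·3.5000] = 1.5628; exercise value = 0.0000 ≤ continuation, so V_u = 1.5628
Node d (S = 81): continuation = 1/1.07·[0.5222·3.5000 + 0.4778·76.4000] = 35.8224; exercise value = 44.0000 > continuation, so V_d = 44.0000 (exercise)
Node 0 (S = 135): continuation = 1/1.07·[0.5222·1.5628 + 0.4778·44.0000] = 20.4097; exercise value = 0.0000 ≤ continuation, so V_0 = 20.4097

$20.41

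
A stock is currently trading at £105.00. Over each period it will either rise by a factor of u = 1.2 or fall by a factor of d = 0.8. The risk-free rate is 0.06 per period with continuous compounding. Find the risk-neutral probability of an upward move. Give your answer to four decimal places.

p = 0.6546

Risk-neutral probability p = (e^0.06 − 0.8)/(1.2 − 0.8) = 0.2618/0.4000 = 0.6546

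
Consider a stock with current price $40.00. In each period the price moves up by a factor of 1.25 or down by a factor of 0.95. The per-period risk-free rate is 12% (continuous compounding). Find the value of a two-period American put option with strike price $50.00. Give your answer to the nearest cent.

$10.00

Risk-neutral probability p = (e^0.12 − 0.95)/(1.25 − 0.95) = 0.1775/0.3000 = 0.5917
Terminal stock prices: S_uu = 62.5, S_ud = 47.5, S_dd = 36.1
Terminal payoffs (K − S): max(-12.5, 0) = 0, max(2.5, 0) = 2.5, max(13.9, 0) = 13.9
Node u (S = 50): continuation = e^(−0.12)·[0.5917·0.0000 + 0.4083·2.5000] = 0.9054; exercise value = 0.0000 ≤ continuation, so V_u = 0.9054
Node d (S = 38): continuation = e^(−0.12)·[0.5917·2.5000 + 0.4083·13.9000] = 6.3460; exercise value = 12.0000 > continuation, so V_d = 12.0000 (exercise)
Node 0 (S = 40): continuation = e^(−0.12)·[0.5917·0.9054 + 0.4083·12.0000] = 4.8211; exercise value = 10.0000 > continuation, so V_0 = 10.0000 (exercise)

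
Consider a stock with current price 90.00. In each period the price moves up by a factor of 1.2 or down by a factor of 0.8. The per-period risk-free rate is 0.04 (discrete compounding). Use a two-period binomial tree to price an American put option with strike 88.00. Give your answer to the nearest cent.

Risk-neutral probability p = (1 + 0.04 − 0.8)/(1.2 − 0.8) = 0.2400/0.4000 = 0.6000
Terminal stock prices: S_uu = 129.6, S_ud = 86.4, S_dd = 57.6
Terminal payoffs (K − S): max(-41.6, 0) = 0, max(1.6, 0) = 1.6, max(30.4, 0) = 30.4
Node u (S = 108): continuation = 1/1.04·[0.6000·0.0000 + 0.4000·1.6000] = 0.6154; exercise value = 0.0000 ≤ continuation, so V_u = 0.6154
Node d (S = 72): continuation = 1/1.04·[0.6000·1.6000 + 0.4000·30.4000] = 12.6154; exercise value = 16.0000 > continuation, so V_d = 16.0000 (exercise)
Node 0 (S = 90): continuation = 1/1.04·[0.6000·0.6154 + 0.4000·16.0000] = 6.5089; exercise value = 0.0000 ≤ continuation, so V_0 = 6.5089

6.51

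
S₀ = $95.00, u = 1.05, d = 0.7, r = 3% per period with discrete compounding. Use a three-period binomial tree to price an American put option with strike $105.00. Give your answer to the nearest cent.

$10.00

Risk-neutral probability p = (1 + 0.03 − 0.7)/(1.05 − 0.7) = 0.3300/0.3500 = 0.9429
Terminal stock prices: S_uuu = 110, S_uud = 73.32, S_udd = 48.88, S_ddd = 32.58
Terminal payoffs (K − S): max(-4.974, 0) = 0, max(31.68, 0) = 31.68, max(56.12, 0) = 56.12, max(72.42, 0) = 72.42
Node uu (S = 104.7): continuation = 1/1.03·[0.9429·0.0000 + 0.0571·31.6838] = 1.7578; exercise value = 0.2625 ≤ continuation, so V_uu = 1.7578
Node ud (S = 69.82): continuation = 1/1.03·[0.9429·31.6838 + 0.0571·56.1225] = 32.1167; exercise value = 35.1750 > continuation, so V_ud = 35.1750 (exercise)
Node dd (S = 46.55): continuation = 1/1.03·[0.9429·56.1225 + 0.0571·72.4150] = 55.3917; exercise value = 58.4500 > continuation, so V_dd = 58.4500 (exercise)
Node u (S = 99.75): continuation = 1/1.03·[0.9429·1.7578 + 0.0571·35.1750] = 3.5605; exercise value = 5.2500 > continuation, so V_u = 5.2500 (exercise)
Node d (S = 66.5): continuation = 1/1.03·[0.9429·35.1750 + 0.0571·58.4500] = 35.4417; exercise value = 38.5000 > continuation, so V_d = 38.5000 (exercise)
Node 0 (S = 95): continuation = 1/1.03·[0.9429·5.2500 + 0.0571·38.5000] = 6.9417; exercise value = 10.0000 > continuation, so V_0 = 10.0000 (exercise)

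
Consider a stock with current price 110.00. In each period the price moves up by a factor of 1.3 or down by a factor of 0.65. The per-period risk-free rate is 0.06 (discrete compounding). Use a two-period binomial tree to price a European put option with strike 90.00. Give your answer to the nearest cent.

5.28

Risk-neutral probability p = (1 + 0.06 − 0.65)/(1.3 − 0.65) = 0.4100/0.6500 = 0.6308
Terminal stock prices: S_uu = 185.9, S_ud = 92.95, S_dd = 46.48
Terminal payoffs (K − S): max(-95.9, 0) = 0, max(-2.95, 0) = 0, max(43.52, 0) = 43.52
Node u (S = 143): V_u = 1/1.06·[0.6308·0.0000 + 0.3692·0.0000] = 0.0000
Node d (S = 71.5): V_d = 1/1.06·[0.6308·0.0000 + 0.3692·43.5250] = 15.1611
Node 0 (S = 110): V_0 = 1/1.06·[0.6308·0.0000 + 0.3692·15.1611] = 5.2811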